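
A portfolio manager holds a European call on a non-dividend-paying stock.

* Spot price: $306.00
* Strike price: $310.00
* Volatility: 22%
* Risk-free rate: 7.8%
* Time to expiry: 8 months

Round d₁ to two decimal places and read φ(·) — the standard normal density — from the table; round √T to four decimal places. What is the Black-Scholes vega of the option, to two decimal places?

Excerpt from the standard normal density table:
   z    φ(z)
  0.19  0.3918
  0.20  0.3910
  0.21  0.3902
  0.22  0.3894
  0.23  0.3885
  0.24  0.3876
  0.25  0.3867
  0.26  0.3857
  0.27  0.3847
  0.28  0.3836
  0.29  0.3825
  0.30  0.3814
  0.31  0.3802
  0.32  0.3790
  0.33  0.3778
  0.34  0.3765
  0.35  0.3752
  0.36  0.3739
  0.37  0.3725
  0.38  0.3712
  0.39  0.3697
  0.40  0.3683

T = 0.6667;  σ√T = 0.1796
ln(S/K) + (r + σ²/2)T = ln(306/310) + (0.078 + 0.22²/2)·0.6667 = -0.0130 + 0.0681 = 0.0551
d₁ = 0.0551 / 0.1796 = 0.3070 → 0.31
√T = √0.6667 = 0.8165
φ(d₁) = φ(0.31) = 0.3802
vega = S·φ(d₁)·√T = 306·0.3802·0.8165 = 94.9926

94.99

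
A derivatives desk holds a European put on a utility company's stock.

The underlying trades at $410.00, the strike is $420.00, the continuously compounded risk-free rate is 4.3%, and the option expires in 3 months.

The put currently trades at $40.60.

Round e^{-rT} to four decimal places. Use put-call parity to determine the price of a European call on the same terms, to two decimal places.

exp(−rT) = exp(−0.043·0.25) = 0.9893
Put-call parity: C − P = S − K·e^(−rT) = 410 − 420·0.9893 = 410 − 415.5060 = -5.5060
C = P + (C − P) = 40.60 + (-5.5060) = 35.0940

$35.09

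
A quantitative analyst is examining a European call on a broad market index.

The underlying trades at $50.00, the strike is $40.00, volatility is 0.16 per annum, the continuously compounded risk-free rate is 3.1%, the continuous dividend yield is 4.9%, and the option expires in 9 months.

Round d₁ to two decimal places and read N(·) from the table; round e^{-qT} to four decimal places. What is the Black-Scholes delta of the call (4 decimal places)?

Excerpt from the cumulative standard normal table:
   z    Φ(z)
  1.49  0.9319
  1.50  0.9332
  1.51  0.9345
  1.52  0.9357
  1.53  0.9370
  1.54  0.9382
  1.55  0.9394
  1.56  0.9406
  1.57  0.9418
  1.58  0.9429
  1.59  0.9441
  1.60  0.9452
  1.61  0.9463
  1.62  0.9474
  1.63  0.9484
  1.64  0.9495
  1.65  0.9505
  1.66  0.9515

T = 0.75;  σ√T = 0.1386
d₁ = [ln(50/40) + (0.031 − 0.049 + 0.16²/2)·0.75] / 0.1386 = [0.2231 − 0.0039] / 0.1386 = 1.5823 which rounds to 1.58
N(d₁) = N(1.58) = 0.9429
Δ_call = e^(−qT)·N(d₁) = 0.9639·0.9429 = 0.9089

0.9089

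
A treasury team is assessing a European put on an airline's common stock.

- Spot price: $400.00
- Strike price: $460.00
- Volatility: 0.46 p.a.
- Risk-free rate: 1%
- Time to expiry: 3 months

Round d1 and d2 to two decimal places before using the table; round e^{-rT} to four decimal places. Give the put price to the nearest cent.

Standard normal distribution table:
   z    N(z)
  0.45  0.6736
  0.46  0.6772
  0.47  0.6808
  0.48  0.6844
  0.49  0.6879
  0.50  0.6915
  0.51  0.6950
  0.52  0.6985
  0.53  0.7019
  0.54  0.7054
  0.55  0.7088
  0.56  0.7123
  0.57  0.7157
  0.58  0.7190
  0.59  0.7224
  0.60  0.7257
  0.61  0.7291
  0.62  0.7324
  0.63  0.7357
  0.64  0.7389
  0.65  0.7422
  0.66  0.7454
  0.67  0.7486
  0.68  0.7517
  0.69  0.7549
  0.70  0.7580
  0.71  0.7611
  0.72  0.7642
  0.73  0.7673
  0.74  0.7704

σ√T = 0.46 × 0.5000 = 0.2300
d₁ = [ln(400/460) + (0.01 + 0.46²/2)·0.25] / 0.2300 = [-0.1398 + 0.0290] / 0.2300 = -0.4818 → -0.48
d₂ = d₁ − σ√T = -0.4818 − 0.2300 = -0.7118 → -0.71
exp(−rT) = exp(−0.01·0.25) = 0.9975
N(−d₂) = N(0.71) = 0.7611;  N(−d₁) = N(0.48) = 0.6844
P = 460·0.9975·0.7611 − 400·0.6844 = 349.2307 − 273.7600 = 75.4707

$75.47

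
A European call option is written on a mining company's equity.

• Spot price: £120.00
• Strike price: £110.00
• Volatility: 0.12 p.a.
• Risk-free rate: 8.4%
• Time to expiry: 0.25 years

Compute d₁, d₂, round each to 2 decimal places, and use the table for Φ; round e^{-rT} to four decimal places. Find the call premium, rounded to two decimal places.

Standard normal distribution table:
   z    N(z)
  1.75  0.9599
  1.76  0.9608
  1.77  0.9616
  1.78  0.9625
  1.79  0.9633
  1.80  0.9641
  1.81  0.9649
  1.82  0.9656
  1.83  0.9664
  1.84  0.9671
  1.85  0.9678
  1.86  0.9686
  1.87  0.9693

T = 0.25;  σ√T = 0.0600
d₁ = [ln(120/110) + (0.084 + 0.12²/2)·0.25] / 0.0600 = [0.0870 + 0.0228] / 0.0600 = 1.8302 ≈ 1.83
d₂ = d₁ − σ√T = 1.8302 − 0.0600 = 1.7702 ≈ 1.77
e^(−rT) = e^(−0.084·0.25) = 0.9792
N(d₁) = N(1.83) = 0.9664;  N(d₂) = N(1.77) = 0.9616
C = 120·0.9664 − 110·0.9792·0.9616 = 115.9680 − 103.5759 = 12.3921

£12.39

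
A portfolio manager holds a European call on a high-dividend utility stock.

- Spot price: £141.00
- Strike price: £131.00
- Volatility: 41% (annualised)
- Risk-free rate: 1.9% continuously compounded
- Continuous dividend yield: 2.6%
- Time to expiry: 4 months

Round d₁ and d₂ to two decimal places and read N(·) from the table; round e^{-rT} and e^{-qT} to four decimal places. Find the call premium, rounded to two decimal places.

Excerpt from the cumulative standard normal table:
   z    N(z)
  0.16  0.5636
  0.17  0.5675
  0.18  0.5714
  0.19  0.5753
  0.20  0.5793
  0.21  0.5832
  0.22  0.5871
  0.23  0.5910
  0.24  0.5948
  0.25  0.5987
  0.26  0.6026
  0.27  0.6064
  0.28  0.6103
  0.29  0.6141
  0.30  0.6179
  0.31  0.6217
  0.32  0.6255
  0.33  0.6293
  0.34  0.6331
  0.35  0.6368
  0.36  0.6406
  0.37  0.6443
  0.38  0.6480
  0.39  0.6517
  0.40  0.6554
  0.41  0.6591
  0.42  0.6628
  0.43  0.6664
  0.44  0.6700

T = 0.3333;  σ√T = 0.2367
ln(S/K) + (r − q + σ²/2)T = ln(141/131) + (0.019 − 0.026 + 0.41²/2)·0.3333 = 0.0736 + 0.0257 = 0.0992
d₁ = 0.0992 / 0.2367 = 0.4193 which rounds to 0.42
d₂ = d₁ − σ√T = 0.4193 − 0.2367 = 0.1826 which rounds to 0.18
e^(−qT) = e^(−0.026·0.3333) = 0.9914;  e^(−rT) = e^(−0.019·0.3333) = 0.9937
N(d₁) = N(0.42) = 0.6628;  N(d₂) = N(0.18) = 0.5714
C = 141·0.9914·0.6628 − 131·0.9937·0.5714 = 92.6511 − 74.3818 = 18.2693

£18.27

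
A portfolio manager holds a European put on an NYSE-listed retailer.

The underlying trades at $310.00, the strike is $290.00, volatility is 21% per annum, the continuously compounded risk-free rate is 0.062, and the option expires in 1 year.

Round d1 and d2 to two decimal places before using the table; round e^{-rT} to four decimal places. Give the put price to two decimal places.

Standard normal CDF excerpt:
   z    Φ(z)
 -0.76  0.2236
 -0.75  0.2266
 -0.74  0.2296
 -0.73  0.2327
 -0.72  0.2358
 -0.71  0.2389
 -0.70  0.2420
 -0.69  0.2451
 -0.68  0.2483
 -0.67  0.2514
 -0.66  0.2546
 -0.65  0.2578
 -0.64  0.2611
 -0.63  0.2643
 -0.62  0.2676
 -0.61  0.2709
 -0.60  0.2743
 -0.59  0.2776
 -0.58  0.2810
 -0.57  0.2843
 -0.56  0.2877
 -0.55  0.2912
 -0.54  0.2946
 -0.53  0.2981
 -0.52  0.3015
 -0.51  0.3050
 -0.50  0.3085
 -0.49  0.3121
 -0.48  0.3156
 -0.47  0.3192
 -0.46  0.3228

$10.04

σ√T = 0.21·√1 = 0.2100
d₁ = [ln(310/290) + (0.062 + 0.21²/2)·1] / 0.2100 = [0.0667 + 0.0840] / 0.2100 = 0.7178 which rounds to 0.72
d₂ = d₁ − σ√T = 0.7178 − 0.2100 = 0.5078 which rounds to 0.51
e^(−rT) = e^(−0.062·1) = 0.9399
N(−d₂) = N(-0.51) = 0.3050;  N(−d₁) = N(-0.72) = 0.2358
P = 290·0.9399·0.3050 − 310·0.2358 = 83.1342 − 73.0980 = 10.0362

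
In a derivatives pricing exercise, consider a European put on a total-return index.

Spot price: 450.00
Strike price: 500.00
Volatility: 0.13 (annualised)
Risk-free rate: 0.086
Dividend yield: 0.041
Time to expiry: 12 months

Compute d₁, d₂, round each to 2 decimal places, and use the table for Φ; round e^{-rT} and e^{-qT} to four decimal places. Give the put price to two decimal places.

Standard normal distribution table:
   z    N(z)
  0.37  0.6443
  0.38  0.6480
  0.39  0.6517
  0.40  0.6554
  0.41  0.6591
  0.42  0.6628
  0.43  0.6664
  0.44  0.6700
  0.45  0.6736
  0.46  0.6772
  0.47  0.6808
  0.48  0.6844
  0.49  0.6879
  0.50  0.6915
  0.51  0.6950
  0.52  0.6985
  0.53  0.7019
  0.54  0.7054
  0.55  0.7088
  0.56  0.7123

σ√T = 0.13 × 1.0000 = 0.1300
d₁ = [ln(450/500) + (0.086 − 0.041 + ½·0.13²)·1] / (σ√T) = (-0.1054 + 0.0534) / 0.1300 = -0.3993 ⇒ -0.40
d₂ = -0.3993 − 0.1300 = -0.5293 ⇒ -0.53
e^(−qT) = e^(−0.041·1) = 0.9598;  e^(−rT) = e^(−0.086·1) = 0.9176
P = 500·0.9176·N(0.53) − 450·0.9598·N(0.40) = 500·0.9176·0.7019 − 450·0.9598·0.6554 = 322.0317 − 283.0738 = 38.9579

38.96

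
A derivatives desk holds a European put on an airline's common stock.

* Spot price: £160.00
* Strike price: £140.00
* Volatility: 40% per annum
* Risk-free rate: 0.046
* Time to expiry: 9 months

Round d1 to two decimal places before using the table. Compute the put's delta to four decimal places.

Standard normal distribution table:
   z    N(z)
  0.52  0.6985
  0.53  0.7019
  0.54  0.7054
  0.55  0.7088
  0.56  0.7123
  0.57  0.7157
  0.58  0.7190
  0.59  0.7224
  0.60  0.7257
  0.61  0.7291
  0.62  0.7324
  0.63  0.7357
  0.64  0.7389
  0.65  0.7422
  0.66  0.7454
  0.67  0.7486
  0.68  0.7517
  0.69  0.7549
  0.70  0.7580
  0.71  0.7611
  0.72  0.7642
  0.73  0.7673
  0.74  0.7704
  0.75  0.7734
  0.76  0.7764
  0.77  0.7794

σ√T = 0.4·√0.75 = 0.3464
d₁ = [ln(160/140) + (0.046 + 0.4²/2)·0.75] / 0.3464 = [0.1335 + 0.0945] / 0.3464 = 0.6583 which rounds to 0.66
N(d₁) = N(0.66) = 0.7454
Δ_put = N(d₁) − 1 = 0.7454 − 1 = -0.2546

-0.2546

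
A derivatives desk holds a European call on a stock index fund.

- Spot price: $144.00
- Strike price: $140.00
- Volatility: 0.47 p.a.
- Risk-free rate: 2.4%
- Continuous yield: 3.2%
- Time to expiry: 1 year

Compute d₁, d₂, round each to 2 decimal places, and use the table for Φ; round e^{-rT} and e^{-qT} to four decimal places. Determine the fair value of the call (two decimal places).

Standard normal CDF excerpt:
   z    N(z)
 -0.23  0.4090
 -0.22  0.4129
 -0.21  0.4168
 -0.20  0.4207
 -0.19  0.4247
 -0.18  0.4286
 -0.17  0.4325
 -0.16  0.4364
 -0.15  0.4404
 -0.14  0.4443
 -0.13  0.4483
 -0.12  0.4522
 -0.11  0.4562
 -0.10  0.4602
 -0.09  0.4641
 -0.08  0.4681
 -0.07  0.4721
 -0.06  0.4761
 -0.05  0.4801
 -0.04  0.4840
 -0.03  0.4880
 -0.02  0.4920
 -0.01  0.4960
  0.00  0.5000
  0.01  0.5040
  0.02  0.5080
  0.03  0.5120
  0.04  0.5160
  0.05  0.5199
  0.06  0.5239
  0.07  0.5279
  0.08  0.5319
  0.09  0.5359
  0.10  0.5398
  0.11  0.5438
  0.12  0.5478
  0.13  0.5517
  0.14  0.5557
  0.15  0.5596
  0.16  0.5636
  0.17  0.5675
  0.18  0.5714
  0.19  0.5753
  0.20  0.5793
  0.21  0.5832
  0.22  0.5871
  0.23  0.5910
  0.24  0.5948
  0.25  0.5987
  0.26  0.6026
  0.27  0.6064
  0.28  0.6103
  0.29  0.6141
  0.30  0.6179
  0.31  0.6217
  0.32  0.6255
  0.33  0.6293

$27.07

σ√T = 0.47 × 1.0000 = 0.4700
d₁ = [ln(144/140) + (0.024 − 0.032 + ½·0.47²)·1] / (σ√T) = (0.0282 + 0.1024) / 0.4700 = 0.2779 ⇒ 0.28
d₂ = 0.2779 − 0.4700 = -0.1921 ⇒ -0.19
e^(−qT) = e^(−0.032·1) = 0.9685;  e^(−rT) = e^(−0.024·1) = 0.9763
C = 144·0.9685·N(0.28) − 140·0.9763·N(-0.19) = 144·0.9685·0.6103 − 140·0.9763·0.4247 = 85.1149 − 58.0488 = 27.0660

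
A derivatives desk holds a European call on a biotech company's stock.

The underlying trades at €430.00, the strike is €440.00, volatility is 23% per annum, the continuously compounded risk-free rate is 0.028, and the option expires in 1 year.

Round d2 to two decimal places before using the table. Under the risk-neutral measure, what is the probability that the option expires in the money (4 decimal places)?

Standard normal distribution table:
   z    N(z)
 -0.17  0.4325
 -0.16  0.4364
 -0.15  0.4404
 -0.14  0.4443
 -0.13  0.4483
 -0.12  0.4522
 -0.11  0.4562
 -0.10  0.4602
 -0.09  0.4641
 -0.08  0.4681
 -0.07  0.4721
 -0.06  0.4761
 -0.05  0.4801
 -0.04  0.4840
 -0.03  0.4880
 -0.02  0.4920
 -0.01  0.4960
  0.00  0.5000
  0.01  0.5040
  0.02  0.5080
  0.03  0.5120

0.4641

σ√T = 0.23 × 1.0000 = 0.2300
d₁ = [ln(430/440) + (0.028 + 0.23²/2)·1] / 0.2300 = [-0.0230 + 0.0544] / 0.2300 = 0.1368 ≈ 0.14
d₂ = d₁ − σ√T = 0.1368 − 0.2300 = -0.0932 ≈ -0.09
Risk-neutral Pr[S_T > K] = N(d₂) = N(-0.09) = 0.4641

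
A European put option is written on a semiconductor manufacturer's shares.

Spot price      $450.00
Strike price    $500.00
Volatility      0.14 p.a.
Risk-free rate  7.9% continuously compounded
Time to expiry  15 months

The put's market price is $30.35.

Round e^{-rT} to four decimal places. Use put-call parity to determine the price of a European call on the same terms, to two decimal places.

$27.35

exp(−rT) = exp(−0.079·1.25) = 0.9060
Put-call parity: C − P = S − K·e^(−rT) = 450 − 500·0.9060 = 450 − 453.0000 = -3.0000
C = P + (C − P) = 30.35 + (-3.0000) = 27.3500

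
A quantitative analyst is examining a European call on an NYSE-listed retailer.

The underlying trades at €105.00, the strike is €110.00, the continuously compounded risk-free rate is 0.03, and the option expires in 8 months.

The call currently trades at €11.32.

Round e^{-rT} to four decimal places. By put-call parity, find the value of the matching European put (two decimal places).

e^(−rT) = e^(−0.03·0.6667) = 0.9802
Put-call parity: C − P = S − K·e^(−rT) = 105 − 110·0.9802 = 105 − 107.8220 = -2.8220
P = C − (C − P) = 11.32 − (-2.8220) = 14.1420

€14.14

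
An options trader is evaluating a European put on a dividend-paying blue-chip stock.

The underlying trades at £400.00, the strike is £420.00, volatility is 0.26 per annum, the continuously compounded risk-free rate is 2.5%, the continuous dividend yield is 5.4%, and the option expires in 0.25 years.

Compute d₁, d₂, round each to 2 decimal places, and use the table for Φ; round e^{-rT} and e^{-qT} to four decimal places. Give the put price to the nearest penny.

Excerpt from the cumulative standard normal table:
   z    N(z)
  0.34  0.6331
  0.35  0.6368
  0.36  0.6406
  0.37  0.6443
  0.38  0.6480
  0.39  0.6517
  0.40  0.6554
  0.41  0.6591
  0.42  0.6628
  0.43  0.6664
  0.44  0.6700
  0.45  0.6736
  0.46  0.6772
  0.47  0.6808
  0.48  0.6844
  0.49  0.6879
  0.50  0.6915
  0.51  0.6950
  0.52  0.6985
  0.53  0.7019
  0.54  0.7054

σ√T = 0.26·√0.25 = 0.1300
d₁ = [ln(400/420) + (0.025 − 0.054 + 0.26²/2)·0.25] / 0.1300 = [-0.0488 + 0.0012] / 0.1300 = -0.3661 which rounds to -0.37
d₂ = d₁ − σ√T = -0.3661 − 0.1300 = -0.4961 which rounds to -0.50
e^(−qT) = e^(−0.054·0.25) = 0.9866;  e^(−rT) = e^(−0.025·0.25) = 0.9938
P = 420·0.9938·N(0.50) − 400·0.9866·N(0.37) = 420·0.9938·0.6915 − 400·0.9866·0.6443 = 288.6293 − 254.2666 = 34.3628

£34.36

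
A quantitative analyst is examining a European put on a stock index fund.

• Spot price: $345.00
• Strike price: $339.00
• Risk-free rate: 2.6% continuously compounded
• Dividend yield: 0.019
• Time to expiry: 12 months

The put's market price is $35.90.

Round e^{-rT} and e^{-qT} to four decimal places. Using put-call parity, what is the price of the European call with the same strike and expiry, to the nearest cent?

exp(−qT) = exp(−0.019·1) = 0.9812;  exp(−rT) = exp(−0.026·1) = 0.9743
Put-call parity: C − P = S·e^(−qT) − K·e^(−rT) = 345·0.9812 − 339·0.9743 = 338.5140 − 330.2877 = 8.2263
C = P + (C − P) = 35.90 + (8.2263) = 44.1263

$44.13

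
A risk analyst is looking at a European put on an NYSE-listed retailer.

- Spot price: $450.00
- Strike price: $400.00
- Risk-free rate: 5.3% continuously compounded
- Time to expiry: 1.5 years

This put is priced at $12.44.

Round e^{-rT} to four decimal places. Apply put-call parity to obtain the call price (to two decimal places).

exp(−rT) = exp(−0.053·1.5) = 0.9236
Put-call parity: C − P = S − K·e^(−rT) = 450 − 400·0.9236 = 450 − 369.4400 = 80.5600
C = P + (C − P) = 12.44 + (80.5600) = 93.0000

$93.00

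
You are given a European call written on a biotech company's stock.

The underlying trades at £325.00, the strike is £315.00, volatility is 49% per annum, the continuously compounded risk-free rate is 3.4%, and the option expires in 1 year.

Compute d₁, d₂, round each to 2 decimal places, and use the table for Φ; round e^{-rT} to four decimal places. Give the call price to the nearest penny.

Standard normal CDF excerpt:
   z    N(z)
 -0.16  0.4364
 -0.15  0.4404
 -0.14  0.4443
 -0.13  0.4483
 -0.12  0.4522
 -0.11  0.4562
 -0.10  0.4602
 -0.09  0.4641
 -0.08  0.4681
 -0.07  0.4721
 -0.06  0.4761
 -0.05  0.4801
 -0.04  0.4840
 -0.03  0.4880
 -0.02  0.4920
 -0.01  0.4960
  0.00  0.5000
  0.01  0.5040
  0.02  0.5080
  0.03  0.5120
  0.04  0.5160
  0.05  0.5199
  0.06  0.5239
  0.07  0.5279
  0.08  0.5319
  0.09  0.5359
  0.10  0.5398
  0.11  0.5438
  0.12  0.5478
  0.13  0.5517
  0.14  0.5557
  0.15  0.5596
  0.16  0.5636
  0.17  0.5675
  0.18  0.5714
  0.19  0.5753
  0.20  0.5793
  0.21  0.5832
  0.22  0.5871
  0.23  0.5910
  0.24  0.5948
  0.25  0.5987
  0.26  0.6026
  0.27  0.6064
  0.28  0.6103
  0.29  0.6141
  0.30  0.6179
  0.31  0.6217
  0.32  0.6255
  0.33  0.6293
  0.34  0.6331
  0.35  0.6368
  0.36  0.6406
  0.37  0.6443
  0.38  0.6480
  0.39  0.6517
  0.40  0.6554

£71.70

σ√T = 0.49 × 1.0000 = 0.4900
d₁ = [ln(325/315) + (0.034 + 0.49²/2)·1] / 0.4900 = [0.0313 + 0.1540] / 0.4900 = 0.3782 ⇒ 0.38
d₂ = d₁ − σ√T = 0.3782 − 0.4900 = -0.1118 ⇒ -0.11
exp(−rT) = exp(−0.034·1) = 0.9666
N(d₁) = N(0.38) = 0.6480;  N(d₂) = N(-0.11) = 0.4562
C = 325·0.6480 − 315·0.9666·0.4562 = 210.6000 − 138.9033 = 71.6967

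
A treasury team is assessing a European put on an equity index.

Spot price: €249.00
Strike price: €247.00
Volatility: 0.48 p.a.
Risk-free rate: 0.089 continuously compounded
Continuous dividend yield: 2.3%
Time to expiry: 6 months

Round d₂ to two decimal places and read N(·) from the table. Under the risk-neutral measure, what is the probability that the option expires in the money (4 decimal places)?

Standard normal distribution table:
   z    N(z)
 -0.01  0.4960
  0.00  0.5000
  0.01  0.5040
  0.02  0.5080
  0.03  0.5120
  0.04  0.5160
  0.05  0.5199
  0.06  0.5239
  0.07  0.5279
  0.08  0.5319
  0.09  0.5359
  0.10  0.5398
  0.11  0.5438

σ√T = 0.48 × 0.7071 = 0.3394
d₁ = [ln(249/247) + (0.089 − 0.023 + 0.48²/2)·0.5] / 0.3394 = [0.0081 + 0.0906] / 0.3394 = 0.2907 ⇒ 0.29
d₂ = d₁ − σ√T = 0.2907 − 0.3394 = -0.0487 ⇒ -0.05
Risk-neutral Pr[S_T < K] = N(−d₂) = N(0.05) = 0.5199

0.5199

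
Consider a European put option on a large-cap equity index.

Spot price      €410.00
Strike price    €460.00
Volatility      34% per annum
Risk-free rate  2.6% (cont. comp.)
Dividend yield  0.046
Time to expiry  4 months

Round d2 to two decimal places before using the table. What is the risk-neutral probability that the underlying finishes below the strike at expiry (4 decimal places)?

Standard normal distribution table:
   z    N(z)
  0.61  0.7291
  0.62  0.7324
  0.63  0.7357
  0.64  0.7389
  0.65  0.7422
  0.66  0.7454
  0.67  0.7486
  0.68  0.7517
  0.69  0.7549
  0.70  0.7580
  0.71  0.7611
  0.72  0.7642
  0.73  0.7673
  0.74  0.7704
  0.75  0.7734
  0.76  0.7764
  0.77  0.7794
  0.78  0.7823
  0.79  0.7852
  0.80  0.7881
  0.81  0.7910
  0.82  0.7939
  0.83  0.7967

σ√T = 0.34 × 0.5774 = 0.1963
ln(S/K) + (r − q + σ²/2)T = ln(410/460) + (0.026 − 0.046 + 0.34²/2)·0.3333 = -0.1151 + 0.0126 = -0.1025
d₁ = -0.1025 / 0.1963 = -0.5220 ≈ -0.52
d₂ = d₁ − σ√T = -0.5220 − 0.1963 = -0.7183 ≈ -0.72
Pr(exercise) under Q = N(−d₂) = N(0.72) = 0.7642

0.7642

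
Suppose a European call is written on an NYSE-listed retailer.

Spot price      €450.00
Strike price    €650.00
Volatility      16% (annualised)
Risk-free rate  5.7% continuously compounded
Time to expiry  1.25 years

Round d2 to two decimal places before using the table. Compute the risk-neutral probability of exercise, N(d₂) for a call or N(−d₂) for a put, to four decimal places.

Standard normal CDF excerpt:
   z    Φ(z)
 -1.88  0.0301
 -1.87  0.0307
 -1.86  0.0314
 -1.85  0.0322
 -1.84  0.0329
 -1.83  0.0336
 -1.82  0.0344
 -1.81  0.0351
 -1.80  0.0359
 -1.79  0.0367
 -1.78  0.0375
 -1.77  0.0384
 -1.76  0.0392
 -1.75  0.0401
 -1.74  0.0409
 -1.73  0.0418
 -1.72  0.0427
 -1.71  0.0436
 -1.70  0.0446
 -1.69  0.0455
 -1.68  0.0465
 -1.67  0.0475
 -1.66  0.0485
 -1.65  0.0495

T = 1.25;  σ√T = 0.1789
d₁ = [ln(450/650) + (0.057 + ½·0.16²)·1.25] / (σ√T) = (-0.3677 + 0.0872) / 0.1789 = -1.5679 ⇒ -1.57
d₂ = -1.5679 − 0.1789 = -1.7468 ⇒ -1.75
Pr(exercise) under Q = N(d₂) = 0.0401

0.0401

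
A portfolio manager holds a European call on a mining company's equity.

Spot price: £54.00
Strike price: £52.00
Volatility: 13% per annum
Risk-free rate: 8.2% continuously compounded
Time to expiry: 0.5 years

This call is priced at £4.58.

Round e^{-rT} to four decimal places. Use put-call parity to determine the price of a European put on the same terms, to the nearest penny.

£0.49

e^(−rT) = e^(−0.082·0.5) = 0.9598
Put-call parity: C − P = S − K·e^(−rT) = 54 − 52·0.9598 = 54 − 49.9096 = 4.0904
P = C − (C − P) = 4.58 − (4.0904) = 0.4896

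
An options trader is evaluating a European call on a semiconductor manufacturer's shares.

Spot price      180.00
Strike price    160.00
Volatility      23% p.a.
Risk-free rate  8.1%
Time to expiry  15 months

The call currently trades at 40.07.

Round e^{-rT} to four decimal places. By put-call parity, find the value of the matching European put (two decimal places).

4.66

exp(−rT) = exp(−0.081·1.25) = 0.9037
Put-call parity: C − P = S − K·e^(−rT) = 180 − 160·0.9037 = 180 − 144.5920 = 35.4080
P = C − (C − P) = 40.07 − (35.4080) = 4.6620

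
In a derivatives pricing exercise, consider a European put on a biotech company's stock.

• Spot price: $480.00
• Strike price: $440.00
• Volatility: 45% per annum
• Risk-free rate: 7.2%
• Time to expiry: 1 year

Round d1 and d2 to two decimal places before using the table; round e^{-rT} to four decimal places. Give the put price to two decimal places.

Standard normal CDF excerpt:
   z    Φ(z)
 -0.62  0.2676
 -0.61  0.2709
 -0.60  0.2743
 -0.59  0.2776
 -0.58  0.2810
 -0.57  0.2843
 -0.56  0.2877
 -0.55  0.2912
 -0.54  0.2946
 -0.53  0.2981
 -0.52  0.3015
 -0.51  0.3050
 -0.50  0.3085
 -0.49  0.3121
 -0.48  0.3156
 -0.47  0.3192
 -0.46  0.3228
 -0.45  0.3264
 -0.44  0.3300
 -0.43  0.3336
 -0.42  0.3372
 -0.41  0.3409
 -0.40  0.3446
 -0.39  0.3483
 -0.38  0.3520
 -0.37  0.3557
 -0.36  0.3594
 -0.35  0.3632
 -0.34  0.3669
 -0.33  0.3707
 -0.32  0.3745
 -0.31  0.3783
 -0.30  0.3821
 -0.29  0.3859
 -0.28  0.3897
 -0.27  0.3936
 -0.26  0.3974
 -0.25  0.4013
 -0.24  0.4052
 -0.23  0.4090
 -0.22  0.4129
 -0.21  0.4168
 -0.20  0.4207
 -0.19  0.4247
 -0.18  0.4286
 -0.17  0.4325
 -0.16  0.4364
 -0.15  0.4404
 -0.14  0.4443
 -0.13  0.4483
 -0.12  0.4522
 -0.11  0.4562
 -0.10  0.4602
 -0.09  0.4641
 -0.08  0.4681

σ√T = 0.45·√1 = 0.4500
d₁ = [ln(480/440) + (0.072 + 0.45²/2)·1] / 0.4500 = [0.0870 + 0.1733] / 0.4500 = 0.5784 → 0.58
d₂ = d₁ − σ√T = 0.5784 − 0.4500 = 0.1284 → 0.13
e^(−rT) = e^(−0.072·1) = 0.9305
P = 440·0.9305·N(-0.13) − 480·N(-0.58) = 440·0.9305·0.4483 − 480·0.2810 = 183.5430 − 134.8800 = 48.6630

$48.66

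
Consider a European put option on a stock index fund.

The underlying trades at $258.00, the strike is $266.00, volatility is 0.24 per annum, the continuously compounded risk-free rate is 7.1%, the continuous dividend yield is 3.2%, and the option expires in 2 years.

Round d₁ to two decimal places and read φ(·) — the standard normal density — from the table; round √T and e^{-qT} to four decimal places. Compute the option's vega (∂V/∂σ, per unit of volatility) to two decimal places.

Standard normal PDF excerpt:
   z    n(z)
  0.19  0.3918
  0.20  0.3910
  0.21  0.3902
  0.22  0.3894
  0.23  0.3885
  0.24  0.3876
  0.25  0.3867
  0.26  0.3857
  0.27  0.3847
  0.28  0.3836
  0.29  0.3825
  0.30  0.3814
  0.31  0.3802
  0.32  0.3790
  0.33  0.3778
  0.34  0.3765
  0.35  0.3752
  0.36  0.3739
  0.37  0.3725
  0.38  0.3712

T = 2;  σ√T = 0.3394
ln(S/K) + (r − q + σ²/2)T = ln(258/266) + (0.071 − 0.032 + 0.24²/2)·2 = -0.0305 + 0.1356 = 0.1051
d₁ = 0.1051 / 0.3394 = 0.3095 ≈ 0.31
√T = √2 = 1.4142
φ(d₁) = φ(0.31) = 0.3802
e^(−qT) = e^(−0.032·2) = 0.9380
vega = S·e^(−qT)·φ(d₁)·√T = 258·0.9380·0.3802·1.4142 = 130.1204
(Call and put vega coincide under Black-Scholes.)

130.12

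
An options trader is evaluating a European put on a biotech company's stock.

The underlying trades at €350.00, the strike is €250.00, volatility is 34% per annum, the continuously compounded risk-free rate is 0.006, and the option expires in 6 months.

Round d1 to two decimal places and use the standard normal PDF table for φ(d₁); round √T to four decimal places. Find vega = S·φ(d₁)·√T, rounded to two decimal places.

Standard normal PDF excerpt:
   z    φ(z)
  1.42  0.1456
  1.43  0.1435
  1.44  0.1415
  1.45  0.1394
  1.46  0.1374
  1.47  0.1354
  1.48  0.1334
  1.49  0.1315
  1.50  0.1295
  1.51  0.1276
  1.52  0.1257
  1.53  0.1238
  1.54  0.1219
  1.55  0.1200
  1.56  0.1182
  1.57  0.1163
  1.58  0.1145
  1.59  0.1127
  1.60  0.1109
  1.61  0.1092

30.64

T = 0.5;  σ√T = 0.2404
d₁ = [ln(350/250) + (0.006 + 0.34²/2)·0.5] / 0.2404 = [0.3365 + 0.0319] / 0.2404 = 1.5322 ⇒ 1.53
√T = √0.5 = 0.7071
φ(d₁) = φ(1.53) = 0.1238
vega = S·φ(d₁)·√T = 350·0.1238·0.7071 = 30.6386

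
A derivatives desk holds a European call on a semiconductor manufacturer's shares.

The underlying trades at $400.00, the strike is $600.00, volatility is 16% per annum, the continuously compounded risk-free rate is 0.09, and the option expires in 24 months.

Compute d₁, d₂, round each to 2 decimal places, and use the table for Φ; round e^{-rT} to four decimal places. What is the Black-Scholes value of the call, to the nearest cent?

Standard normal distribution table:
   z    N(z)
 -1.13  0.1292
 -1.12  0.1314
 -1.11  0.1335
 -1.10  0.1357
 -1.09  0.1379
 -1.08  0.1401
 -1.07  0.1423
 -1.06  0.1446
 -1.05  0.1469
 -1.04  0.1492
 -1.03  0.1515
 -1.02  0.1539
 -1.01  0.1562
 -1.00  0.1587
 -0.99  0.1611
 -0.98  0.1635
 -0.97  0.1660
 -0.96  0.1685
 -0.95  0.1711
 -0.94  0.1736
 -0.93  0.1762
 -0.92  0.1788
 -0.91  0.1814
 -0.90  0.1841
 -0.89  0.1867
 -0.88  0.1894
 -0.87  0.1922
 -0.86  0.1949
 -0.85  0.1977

$8.85

T = 2;  σ√T = 0.2263
ln(S/K) + (r + σ²/2)T = ln(400/600) + (0.09 + 0.16²/2)·2 = -0.4055 + 0.2056 = -0.1999
d₁ = -0.1999 / 0.2263 = -0.8833 which rounds to -0.88
d₂ = d₁ − σ√T = -0.8833 − 0.2263 = -1.1096 which rounds to -1.11
e^(−rT) = e^(−0.09·2) = 0.8353
N(d₁) = N(-0.88) = 0.1894;  N(d₂) = N(-1.11) = 0.1335
C = 400·0.1894 − 600·0.8353·0.1335 = 75.7600 − 66.9075 = 8.8525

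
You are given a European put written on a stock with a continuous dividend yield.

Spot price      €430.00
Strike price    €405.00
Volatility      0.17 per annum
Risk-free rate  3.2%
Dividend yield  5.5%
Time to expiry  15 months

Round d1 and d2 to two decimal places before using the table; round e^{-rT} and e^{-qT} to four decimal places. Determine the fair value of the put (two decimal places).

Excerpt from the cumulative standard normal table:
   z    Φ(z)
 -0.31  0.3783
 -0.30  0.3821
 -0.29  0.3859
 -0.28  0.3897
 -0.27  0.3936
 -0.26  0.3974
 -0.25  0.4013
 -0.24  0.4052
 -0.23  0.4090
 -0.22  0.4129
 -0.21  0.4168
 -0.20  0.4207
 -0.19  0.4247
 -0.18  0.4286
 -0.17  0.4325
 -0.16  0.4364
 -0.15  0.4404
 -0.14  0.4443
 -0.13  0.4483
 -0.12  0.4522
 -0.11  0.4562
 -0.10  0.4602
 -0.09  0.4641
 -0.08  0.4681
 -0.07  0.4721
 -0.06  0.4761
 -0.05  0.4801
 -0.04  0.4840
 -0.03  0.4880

€24.17

σ√T = 0.17·√1.25 = 0.1901
d₁ = [ln(430/405) + (0.032 − 0.055 + 0.17²/2)·1.25] / 0.1901 = [0.0599 − 0.0107] / 0.1901 = 0.2589 → 0.26
d₂ = d₁ − σ√T = 0.2589 − 0.1901 = 0.0688 → 0.07
e^(−qT) = e^(−0.055·1.25) = 0.9336;  e^(−rT) = e^(−0.032·1.25) = 0.9608
P = 405·0.9608·N(-0.07) − 430·0.9336·N(-0.26) = 405·0.9608·0.4721 − 430·0.9336·0.3974 = 183.7054 − 159.5354 = 24.1700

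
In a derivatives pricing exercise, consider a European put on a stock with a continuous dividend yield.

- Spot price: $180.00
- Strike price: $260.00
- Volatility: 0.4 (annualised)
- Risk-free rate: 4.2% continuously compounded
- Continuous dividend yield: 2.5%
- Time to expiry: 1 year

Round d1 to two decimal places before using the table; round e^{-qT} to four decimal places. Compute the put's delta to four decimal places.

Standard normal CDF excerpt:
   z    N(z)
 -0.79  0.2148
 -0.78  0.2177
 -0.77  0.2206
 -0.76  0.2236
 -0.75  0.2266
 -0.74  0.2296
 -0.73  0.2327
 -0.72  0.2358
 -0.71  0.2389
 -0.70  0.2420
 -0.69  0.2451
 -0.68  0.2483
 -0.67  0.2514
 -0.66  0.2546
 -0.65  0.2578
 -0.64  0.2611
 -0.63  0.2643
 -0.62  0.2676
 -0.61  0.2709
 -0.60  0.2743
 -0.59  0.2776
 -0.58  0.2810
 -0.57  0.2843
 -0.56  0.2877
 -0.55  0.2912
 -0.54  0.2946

σ√T = 0.4·√1 = 0.4000
d₁ = [ln(180/260) + (0.042 − 0.025 + 0.4²/2)·1] / 0.4000 = [-0.3677 + 0.0970] / 0.4000 = -0.6768 ⇒ -0.68
N(d₁) = N(-0.68) = 0.2483
Δ_put = e^(−qT)·(N(d₁) − 1) = 0.9753·(0.2483 − 1) = -0.7331

-0.7331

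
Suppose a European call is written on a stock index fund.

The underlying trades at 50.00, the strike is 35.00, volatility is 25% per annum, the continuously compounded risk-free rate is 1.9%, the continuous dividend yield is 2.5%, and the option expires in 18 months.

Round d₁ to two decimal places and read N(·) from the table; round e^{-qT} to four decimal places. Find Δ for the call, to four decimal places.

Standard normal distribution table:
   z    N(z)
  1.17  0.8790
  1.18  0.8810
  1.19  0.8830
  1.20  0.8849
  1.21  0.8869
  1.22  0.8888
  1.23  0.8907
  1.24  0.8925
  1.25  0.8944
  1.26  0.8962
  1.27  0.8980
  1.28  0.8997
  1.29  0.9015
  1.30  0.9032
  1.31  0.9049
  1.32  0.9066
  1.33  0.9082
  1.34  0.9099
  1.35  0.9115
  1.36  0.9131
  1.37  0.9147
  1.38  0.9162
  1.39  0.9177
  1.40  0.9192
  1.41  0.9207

σ√T = 0.25 × 1.2247 = 0.3062
ln(S/K) + (r − q + σ²/2)T = ln(50/35) + (0.019 − 0.025 + 0.25²/2)·1.5 = 0.3567 + 0.0379 = 0.3945
d₁ = 0.3945 / 0.3062 = 1.2886 which rounds to 1.29
N(d₁) = N(1.29) = 0.9015
Δ_call = e^(−qT)·N(d₁) = 0.9632·0.9015 = 0.8683

0.8683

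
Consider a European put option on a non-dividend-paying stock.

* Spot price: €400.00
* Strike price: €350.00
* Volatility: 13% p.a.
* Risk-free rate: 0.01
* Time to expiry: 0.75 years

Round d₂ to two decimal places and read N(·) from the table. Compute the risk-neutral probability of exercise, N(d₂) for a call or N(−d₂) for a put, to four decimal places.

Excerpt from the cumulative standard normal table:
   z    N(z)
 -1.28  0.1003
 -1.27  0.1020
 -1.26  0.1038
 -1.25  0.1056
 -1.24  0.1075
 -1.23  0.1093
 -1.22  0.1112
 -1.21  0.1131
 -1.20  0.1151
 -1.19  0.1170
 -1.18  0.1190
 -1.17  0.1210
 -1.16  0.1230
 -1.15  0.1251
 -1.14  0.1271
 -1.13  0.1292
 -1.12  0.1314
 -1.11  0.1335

0.1151

σ√T = 0.13·√0.75 = 0.1126
d₁ = [ln(400/350) + (0.01 + ½·0.13²)·0.75] / (σ√T) = (0.1335 + 0.0138) / 0.1126 = 1.3090 → 1.31
d₂ = 1.3090 − 0.1126 = 1.1964 → 1.20
Pr(exercise) under Q = N(−d₂) = N(-1.20) = 0.1151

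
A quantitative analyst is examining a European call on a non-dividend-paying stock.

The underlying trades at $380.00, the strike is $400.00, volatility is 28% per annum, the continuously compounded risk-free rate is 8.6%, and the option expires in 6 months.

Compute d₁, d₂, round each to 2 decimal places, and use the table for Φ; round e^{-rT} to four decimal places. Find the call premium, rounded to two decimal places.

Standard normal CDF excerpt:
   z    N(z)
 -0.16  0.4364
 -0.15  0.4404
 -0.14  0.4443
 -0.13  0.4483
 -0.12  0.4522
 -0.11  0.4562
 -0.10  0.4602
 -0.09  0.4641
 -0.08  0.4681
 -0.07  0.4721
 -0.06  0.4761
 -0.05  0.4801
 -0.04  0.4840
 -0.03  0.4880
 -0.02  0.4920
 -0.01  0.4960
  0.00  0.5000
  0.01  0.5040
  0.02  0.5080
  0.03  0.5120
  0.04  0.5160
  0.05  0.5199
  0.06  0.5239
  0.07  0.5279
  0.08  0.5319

T = 0.5;  σ√T = 0.1980
d₁ = [ln(380/400) + (0.086 + ½·0.28²)·0.5] / (σ√T) = (-0.0513 + 0.0626) / 0.1980 = 0.0571 which rounds to 0.06
d₂ = 0.0571 − 0.1980 = -0.1409 which rounds to -0.14
e^(−rT) = e^(−0.086·0.5) = 0.9579
N(d₁) = N(0.06) = 0.5239;  N(d₂) = N(-0.14) = 0.4443
C = 380·0.5239 − 400·0.9579·0.4443 = 199.0820 − 170.2380 = 28.8440

$28.84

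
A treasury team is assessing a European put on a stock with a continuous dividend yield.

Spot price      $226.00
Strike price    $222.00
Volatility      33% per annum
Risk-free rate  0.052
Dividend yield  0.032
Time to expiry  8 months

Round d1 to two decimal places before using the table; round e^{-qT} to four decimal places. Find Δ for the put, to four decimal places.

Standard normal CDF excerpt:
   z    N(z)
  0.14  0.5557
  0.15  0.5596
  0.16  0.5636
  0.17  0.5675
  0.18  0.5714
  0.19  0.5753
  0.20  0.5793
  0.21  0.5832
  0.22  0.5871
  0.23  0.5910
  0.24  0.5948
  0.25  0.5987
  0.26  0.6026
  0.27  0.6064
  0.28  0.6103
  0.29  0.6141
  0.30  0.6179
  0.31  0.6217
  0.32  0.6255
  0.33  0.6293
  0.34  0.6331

T = 0.6667;  σ√T = 0.2694
d₁ = [ln(226/222) + (0.052 − 0.032 + 0.33²/2)·0.6667] / 0.2694 = [0.0179 + 0.0496] / 0.2694 = 0.2505 ⇒ 0.25
N(d₁) = N(0.25) = 0.5987
Δ_put = exp(−qT)·(N(d₁) − 1) = 0.9789·(0.5987 − 1) = -0.3928

-0.3928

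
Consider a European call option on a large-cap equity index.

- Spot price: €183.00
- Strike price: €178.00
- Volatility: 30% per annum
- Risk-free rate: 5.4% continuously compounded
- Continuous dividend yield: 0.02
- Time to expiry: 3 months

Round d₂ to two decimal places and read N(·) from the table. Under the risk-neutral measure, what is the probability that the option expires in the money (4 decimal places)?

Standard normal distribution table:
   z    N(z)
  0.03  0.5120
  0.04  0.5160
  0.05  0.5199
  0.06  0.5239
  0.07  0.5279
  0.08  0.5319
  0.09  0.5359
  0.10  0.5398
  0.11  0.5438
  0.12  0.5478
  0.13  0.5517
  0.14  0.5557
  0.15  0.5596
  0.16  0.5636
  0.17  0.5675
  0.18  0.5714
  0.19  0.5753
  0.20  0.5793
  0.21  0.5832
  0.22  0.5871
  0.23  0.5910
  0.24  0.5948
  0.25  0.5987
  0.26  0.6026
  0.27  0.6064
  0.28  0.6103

0.5675

σ√T = 0.3 × 0.5000 = 0.1500
d₁ = [ln(183/178) + (0.054 − 0.02 + ½·0.3²)·0.25] / (σ√T) = (0.0277 + 0.0198) / 0.1500 = 0.3164 → 0.32
d₂ = 0.3164 − 0.1500 = 0.1664 → 0.17
Risk-neutral Pr[S_T > K] = N(d₂) = N(0.17) = 0.5675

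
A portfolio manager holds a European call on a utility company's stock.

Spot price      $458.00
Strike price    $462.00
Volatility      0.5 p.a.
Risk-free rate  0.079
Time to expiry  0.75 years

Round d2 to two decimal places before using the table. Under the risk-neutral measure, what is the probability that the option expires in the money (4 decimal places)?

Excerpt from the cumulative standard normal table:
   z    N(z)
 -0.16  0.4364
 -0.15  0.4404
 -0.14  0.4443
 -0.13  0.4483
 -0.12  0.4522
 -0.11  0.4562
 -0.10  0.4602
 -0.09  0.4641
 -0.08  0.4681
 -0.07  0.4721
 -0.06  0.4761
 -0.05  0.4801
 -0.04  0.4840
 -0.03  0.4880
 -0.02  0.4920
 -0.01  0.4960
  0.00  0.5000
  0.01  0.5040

0.4602

T = 0.75;  σ√T = 0.4330
d₁ = [ln(458/462) + (0.079 + 0.5²/2)·0.75] / 0.4330 = [-0.0087 + 0.1530] / 0.4330 = 0.3333 ≈ 0.33
d₂ = d₁ − σ√T = 0.3333 − 0.4330 = -0.0998 ≈ -0.10
Risk-neutral Pr[S_T > K] = N(d₂) = N(-0.10) = 0.4602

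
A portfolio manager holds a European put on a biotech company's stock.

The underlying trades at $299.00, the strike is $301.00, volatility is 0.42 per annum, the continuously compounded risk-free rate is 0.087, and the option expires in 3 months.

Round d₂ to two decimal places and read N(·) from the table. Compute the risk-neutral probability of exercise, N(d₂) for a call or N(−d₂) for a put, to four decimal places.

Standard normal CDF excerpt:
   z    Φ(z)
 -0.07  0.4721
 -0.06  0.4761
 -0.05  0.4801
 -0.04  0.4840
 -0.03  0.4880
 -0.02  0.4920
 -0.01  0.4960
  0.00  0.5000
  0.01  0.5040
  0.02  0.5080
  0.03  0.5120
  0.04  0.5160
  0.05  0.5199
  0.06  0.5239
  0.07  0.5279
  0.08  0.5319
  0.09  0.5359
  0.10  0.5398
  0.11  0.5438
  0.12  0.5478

σ√T = 0.42·√0.25 = 0.2100
d₁ = [ln(299/301) + (0.087 + ½·0.42²)·0.25] / (σ√T) = (-0.0067 + 0.0438) / 0.2100 = 0.1768 ≈ 0.18
d₂ = 0.1768 − 0.2100 = -0.0332 ≈ -0.03
Risk-neutral Pr[S_T < K] = N(−d₂) = N(0.03) = 0.5120

0.5120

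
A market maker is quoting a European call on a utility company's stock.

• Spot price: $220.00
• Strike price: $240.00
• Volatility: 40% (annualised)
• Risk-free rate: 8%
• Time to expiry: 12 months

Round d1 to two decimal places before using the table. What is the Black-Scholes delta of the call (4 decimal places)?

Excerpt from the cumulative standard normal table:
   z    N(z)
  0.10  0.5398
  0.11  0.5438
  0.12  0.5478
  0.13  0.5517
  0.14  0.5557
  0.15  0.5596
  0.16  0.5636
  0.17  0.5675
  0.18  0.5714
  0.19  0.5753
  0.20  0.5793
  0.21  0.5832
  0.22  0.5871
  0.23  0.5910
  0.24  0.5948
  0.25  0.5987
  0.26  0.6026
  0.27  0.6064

0.5714

σ√T = 0.4·√1 = 0.4000
d₁ = [ln(220/240) + (0.08 + 0.4²/2)·1] / 0.4000 = [-0.0870 + 0.1600] / 0.4000 = 0.1825 → 0.18
N(d₁) = N(0.18) = 0.5714
Δ_call = N(d₁) = 0.5714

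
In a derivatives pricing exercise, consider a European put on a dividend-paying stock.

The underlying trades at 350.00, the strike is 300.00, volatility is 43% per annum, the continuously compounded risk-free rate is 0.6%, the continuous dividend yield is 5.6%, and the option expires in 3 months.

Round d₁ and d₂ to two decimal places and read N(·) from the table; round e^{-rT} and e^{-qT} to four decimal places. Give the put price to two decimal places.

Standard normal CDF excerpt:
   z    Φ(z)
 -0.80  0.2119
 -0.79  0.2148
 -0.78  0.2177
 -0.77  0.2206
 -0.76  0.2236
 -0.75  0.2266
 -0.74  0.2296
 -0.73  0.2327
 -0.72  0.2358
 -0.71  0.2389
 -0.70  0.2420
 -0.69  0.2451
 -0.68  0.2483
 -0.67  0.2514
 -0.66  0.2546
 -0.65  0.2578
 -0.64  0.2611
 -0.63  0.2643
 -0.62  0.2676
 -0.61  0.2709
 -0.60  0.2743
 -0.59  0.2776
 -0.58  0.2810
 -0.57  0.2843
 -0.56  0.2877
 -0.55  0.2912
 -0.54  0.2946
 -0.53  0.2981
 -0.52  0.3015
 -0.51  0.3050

T = 0.25;  σ√T = 0.2150
d₁ = [ln(350/300) + (0.006 − 0.056 + ½·0.43²)·0.25] / (σ√T) = (0.1542 + 0.0106) / 0.2150 = 0.7663 which rounds to 0.77
d₂ = 0.7663 − 0.2150 = 0.5513 which rounds to 0.55
exp(−qT) = exp(−0.056·0.25) = 0.9861;  exp(−rT) = exp(−0.006·0.25) = 0.9985
P = 300·0.9985·N(-0.55) − 350·0.9861·N(-0.77) = 300·0.9985·0.2912 − 350·0.9861·0.2206 = 87.2290 − 76.1368 = 11.0922

11.09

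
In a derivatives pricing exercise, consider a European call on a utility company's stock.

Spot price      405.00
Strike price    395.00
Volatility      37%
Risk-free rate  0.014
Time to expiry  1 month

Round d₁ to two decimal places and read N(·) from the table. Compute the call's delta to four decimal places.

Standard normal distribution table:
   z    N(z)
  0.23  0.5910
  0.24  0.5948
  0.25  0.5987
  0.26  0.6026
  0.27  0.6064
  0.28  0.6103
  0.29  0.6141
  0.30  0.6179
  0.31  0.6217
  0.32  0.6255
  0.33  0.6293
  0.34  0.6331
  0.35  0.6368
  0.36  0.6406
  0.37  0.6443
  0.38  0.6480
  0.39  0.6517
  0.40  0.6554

0.6179

σ√T = 0.37 × 0.2887 = 0.1068
ln(S/K) + (r + σ²/2)T = ln(405/395) + (0.014 + 0.37²/2)·0.08333 = 0.0250 + 0.0069 = 0.0319
d₁ = 0.0319 / 0.1068 = 0.2984 which rounds to 0.30
N(d₁) = N(0.30) = 0.6179
Δ_call = N(d₁) = 0.6179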